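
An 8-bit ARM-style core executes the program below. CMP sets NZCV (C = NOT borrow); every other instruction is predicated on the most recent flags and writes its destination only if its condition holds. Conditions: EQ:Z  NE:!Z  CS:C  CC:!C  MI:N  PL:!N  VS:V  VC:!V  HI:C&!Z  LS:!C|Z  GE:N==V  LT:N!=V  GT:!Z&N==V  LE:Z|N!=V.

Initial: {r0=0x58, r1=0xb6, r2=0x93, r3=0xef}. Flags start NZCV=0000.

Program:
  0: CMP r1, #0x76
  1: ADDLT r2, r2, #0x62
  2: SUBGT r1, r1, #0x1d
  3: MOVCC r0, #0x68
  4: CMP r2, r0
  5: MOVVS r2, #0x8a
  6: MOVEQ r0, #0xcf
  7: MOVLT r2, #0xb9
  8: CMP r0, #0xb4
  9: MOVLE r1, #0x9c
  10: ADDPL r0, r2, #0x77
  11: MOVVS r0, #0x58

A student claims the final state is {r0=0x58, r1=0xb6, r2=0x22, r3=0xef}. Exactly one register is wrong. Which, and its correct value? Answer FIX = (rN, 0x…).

FIX = (r2, 0xb9)

0: ✓ CMP  NZCV=0011
1: ✓ ADDLT  r2←0xf5
2: · SUBGT
3: · MOVCC
4: ✓ CMP  NZCV=1010
5: · MOVVS
6: · MOVEQ
7: ✓ MOVLT  r2←0xb9
8: ✓ CMP  NZCV=1001
9: · MOVLE
10: · ADDPL
11: ✓ MOVVS  r0←0x58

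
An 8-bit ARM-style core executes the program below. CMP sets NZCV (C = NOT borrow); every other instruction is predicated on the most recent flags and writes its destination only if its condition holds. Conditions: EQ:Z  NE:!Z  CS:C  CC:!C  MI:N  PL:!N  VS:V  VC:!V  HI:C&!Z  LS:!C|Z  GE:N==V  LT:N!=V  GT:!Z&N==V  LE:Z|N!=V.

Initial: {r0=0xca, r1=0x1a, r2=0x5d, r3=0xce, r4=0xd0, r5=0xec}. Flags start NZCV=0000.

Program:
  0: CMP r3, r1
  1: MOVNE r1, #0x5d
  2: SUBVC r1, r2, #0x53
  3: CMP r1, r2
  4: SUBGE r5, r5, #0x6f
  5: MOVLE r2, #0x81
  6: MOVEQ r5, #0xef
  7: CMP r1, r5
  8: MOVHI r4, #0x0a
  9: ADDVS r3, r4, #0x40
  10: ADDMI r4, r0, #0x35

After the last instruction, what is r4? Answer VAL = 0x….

VAL = 0xd0

0: ✓ CMP  NZCV=1010
1: ✓ MOVNE  r1←0x5d
2: ✓ SUBVC  r1←0x0a
3: ✓ CMP  NZCV=1000
4: · SUBGE
5: ✓ MOVLE  r2←0x81
6: · MOVEQ
7: ✓ CMP  NZCV=0000
8: · MOVHI
9: · ADDVS
10: · ADDMI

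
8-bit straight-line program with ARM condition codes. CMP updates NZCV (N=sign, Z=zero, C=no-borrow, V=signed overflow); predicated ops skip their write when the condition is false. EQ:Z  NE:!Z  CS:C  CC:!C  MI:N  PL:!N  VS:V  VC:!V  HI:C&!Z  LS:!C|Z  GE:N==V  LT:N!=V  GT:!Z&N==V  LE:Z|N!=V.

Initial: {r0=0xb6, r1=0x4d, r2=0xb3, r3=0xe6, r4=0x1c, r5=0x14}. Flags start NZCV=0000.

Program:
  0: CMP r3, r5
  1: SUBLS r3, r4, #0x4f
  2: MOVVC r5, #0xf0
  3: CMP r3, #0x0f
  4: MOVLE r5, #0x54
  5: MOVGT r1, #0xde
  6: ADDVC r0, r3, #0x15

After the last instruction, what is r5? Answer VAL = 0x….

VAL = 0x54

[0] flags=1010 → (cmp)
[1] flags=1010 LS?F → skip
[2] flags=1010 VC?T → r5=0xf0
[3] flags=1010 → (cmp)
[4] flags=1010 LE?T → r5=0x54
[5] flags=1010 GT?F → skip
[6] flags=1010 VC?T → r0=0xfb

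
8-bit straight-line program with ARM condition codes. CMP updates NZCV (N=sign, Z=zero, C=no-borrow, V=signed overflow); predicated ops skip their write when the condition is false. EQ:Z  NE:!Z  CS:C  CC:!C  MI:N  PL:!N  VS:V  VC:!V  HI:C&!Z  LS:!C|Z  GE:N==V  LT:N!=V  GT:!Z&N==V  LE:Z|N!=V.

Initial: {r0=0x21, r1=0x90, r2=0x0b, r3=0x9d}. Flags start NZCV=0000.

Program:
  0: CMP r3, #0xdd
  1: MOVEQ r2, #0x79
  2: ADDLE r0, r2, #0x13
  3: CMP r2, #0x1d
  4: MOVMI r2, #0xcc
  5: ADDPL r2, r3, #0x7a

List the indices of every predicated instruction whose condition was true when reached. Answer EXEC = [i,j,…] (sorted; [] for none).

EXEC = [2,4]

0: ✓ CMP  NZCV=1000
1: · MOVEQ
2: ✓ ADDLE  r0←0x1e
3: ✓ CMP  NZCV=1000
4: ✓ MOVMI  r2←0xcc
5: · ADDPL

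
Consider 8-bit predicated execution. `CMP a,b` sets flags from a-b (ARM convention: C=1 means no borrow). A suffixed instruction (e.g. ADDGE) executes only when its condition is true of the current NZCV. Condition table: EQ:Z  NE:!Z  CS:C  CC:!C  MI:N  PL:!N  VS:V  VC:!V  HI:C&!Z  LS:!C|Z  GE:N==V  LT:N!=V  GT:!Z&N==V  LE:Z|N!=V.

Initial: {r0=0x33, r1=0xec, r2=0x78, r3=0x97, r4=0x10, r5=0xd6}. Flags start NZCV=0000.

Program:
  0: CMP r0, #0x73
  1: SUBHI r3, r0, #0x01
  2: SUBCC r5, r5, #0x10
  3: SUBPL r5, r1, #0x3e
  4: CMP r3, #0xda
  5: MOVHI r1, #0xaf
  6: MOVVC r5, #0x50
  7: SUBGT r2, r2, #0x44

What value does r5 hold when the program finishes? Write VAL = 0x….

VAL = 0x50

[0] flags=1000 → (cmp)
[1] flags=1000 HI?F → skip
[2] flags=1000 CC?T → r5=0xc6
[3] flags=1000 PL?F → skip
[4] flags=1000 → (cmp)
[5] flags=1000 HI?F → skip
[6] flags=1000 VC?T → r5=0x50
[7] flags=1000 GT?F → skip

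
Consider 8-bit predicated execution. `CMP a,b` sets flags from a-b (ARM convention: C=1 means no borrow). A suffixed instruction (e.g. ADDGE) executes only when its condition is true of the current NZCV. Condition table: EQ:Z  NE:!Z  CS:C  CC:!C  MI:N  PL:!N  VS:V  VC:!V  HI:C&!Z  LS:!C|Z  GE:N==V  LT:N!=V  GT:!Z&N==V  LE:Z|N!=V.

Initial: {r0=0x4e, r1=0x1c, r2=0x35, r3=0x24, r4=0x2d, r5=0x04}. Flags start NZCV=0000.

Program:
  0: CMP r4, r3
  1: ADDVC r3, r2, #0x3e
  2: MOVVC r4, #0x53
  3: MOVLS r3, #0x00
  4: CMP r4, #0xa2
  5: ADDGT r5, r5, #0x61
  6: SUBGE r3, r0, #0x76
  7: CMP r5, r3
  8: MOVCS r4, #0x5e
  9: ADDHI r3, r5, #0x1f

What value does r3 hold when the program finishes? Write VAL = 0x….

VAL = 0xd8

[0] flags=0010 → (cmp)
[1] flags=0010 VC?T → r3=0x73
[2] flags=0010 VC?T → r4=0x53
[3] flags=0010 LS?F → skip
[4] flags=1001 → (cmp)
[5] flags=1001 GT?T → r5=0x65
[6] flags=1001 GE?T → r3=0xd8
[7] flags=1001 → (cmp)
[8] flags=1001 CS?F → skip
[9] flags=1001 HI?F → skip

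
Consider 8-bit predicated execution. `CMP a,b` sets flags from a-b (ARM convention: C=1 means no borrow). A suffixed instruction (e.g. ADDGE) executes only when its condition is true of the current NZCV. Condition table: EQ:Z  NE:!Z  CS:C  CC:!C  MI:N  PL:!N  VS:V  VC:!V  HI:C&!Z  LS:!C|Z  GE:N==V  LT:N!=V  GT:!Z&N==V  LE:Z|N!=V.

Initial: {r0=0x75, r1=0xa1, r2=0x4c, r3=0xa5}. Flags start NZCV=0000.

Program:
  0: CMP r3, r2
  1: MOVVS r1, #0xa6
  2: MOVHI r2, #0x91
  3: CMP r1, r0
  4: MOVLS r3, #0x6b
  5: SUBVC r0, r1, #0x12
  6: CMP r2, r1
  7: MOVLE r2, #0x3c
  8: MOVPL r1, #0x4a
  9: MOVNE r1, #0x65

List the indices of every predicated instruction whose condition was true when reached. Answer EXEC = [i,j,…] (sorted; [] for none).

EXEC = [1,2,7,9]

0: ✓ CMP  NZCV=0011
1: ✓ MOVVS  r1←0xa6
2: ✓ MOVHI  r2←0x91
3: ✓ CMP  NZCV=0011
4: · MOVLS
5: · SUBVC
6: ✓ CMP  NZCV=1000
7: ✓ MOVLE  r2←0x3c
8: · MOVPL
9: ✓ MOVNE  r1←0x65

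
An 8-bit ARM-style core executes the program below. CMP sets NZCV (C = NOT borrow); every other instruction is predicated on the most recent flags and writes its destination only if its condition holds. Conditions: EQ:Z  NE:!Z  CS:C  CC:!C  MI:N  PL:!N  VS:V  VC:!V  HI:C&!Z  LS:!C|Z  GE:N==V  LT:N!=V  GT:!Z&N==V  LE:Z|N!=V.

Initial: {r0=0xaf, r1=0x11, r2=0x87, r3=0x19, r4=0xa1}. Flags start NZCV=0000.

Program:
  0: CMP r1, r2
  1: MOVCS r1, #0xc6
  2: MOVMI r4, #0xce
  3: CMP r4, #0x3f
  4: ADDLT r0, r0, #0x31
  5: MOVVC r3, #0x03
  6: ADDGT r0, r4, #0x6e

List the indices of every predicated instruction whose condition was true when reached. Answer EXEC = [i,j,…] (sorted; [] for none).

EXEC = [2,4,5]

[0] flags=1001 → (cmp)
[1] flags=1001 CS?F → skip
[2] flags=1001 MI?T → r4=0xce
[3] flags=1010 → (cmp)
[4] flags=1010 LT?T → r0=0xe0
[5] flags=1010 VC?T → r3=0x03
[6] flags=1010 GT?F → skip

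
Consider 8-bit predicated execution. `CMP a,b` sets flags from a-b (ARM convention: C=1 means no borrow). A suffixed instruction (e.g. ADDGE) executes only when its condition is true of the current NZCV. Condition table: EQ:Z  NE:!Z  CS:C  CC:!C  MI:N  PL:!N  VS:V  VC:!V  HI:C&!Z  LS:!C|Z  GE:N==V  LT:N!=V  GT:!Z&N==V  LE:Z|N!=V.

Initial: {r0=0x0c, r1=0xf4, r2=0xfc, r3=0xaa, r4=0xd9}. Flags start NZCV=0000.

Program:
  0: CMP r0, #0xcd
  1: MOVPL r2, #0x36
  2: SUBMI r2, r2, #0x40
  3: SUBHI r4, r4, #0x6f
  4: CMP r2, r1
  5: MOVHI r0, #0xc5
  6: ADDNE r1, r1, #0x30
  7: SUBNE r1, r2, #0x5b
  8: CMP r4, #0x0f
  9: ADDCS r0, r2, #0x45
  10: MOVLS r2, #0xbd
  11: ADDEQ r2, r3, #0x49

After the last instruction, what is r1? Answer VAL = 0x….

VAL = 0xdb

0: ✓ CMP  NZCV=0000
1: ✓ MOVPL  r2←0x36
2: · SUBMI
3: · SUBHI
4: ✓ CMP  NZCV=0000
5: · MOVHI
6: ✓ ADDNE  r1←0x24
7: ✓ SUBNE  r1←0xdb
8: ✓ CMP  NZCV=1010
9: ✓ ADDCS  r0←0x7b
10: · MOVLS
11: · ADDEQ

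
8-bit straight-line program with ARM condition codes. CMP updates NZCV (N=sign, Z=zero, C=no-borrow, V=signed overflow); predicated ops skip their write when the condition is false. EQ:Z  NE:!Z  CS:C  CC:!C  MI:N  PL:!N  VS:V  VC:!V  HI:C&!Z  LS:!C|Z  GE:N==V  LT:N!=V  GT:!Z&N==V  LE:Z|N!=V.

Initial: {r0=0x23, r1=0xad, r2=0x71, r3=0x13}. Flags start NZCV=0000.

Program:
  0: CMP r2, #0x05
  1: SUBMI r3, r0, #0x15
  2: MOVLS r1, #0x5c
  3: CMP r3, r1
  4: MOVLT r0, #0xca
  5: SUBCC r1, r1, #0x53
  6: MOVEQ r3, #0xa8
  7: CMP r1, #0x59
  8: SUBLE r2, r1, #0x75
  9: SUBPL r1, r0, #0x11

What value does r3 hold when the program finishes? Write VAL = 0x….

VAL = 0x13

[0] flags=0010 → (cmp)
[1] flags=0010 MI?F → skip
[2] flags=0010 LS?F → skip
[3] flags=0000 → (cmp)
[4] flags=0000 LT?F → skip
[5] flags=0000 CC?T → r1=0x5a
[6] flags=0000 EQ?F → skip
[7] flags=0010 → (cmp)
[8] flags=0010 LE?F → skip
[9] flags=0010 PL?T → r1=0x12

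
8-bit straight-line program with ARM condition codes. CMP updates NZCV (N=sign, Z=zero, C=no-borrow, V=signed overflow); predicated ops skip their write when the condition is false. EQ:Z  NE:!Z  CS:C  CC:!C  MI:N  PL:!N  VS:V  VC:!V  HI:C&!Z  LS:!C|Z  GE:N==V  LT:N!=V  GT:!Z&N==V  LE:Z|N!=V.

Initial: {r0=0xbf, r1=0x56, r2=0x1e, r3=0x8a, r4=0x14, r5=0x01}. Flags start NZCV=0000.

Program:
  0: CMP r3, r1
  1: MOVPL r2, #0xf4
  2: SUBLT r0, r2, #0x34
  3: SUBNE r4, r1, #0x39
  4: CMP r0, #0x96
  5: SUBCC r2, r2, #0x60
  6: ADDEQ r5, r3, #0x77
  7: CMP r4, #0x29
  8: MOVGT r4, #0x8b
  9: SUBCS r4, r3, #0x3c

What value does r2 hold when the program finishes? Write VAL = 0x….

[0] flags=0011 → (cmp)
[1] flags=0011 PL?T → r2=0xf4
[2] flags=0011 LT?T → r0=0xc0
[3] flags=0011 NE?T → r4=0x1d
[4] flags=0010 → (cmp)
[5] flags=0010 CC?F → skip
[6] flags=0010 EQ?F → skip
[7] flags=1000 → (cmp)
[8] flags=1000 GT?F → skip
[9] flags=1000 CS?F → skip

VAL = 0xf4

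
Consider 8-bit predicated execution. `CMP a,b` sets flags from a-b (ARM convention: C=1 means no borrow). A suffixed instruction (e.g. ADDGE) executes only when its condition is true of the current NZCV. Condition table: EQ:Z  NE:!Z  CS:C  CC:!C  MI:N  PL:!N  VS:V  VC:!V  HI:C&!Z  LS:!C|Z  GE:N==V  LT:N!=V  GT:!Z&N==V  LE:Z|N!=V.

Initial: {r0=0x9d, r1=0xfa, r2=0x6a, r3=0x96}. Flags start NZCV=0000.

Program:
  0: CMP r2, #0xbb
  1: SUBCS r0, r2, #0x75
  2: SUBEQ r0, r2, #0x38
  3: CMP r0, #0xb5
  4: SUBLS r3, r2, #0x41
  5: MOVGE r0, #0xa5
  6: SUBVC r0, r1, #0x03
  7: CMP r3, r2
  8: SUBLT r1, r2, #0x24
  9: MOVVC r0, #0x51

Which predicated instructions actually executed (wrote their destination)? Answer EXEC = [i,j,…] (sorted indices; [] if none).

[0] flags=1001 → (cmp)
[1] flags=1001 CS?F → skip
[2] flags=1001 EQ?F → skip
[3] flags=1000 → (cmp)
[4] flags=1000 LS?T → r3=0x29
[5] flags=1000 GE?F → skip
[6] flags=1000 VC?T → r0=0xf7
[7] flags=1000 → (cmp)
[8] flags=1000 LT?T → r1=0x46
[9] flags=1000 VC?T → r0=0x51

EXEC = [4,6,8,9]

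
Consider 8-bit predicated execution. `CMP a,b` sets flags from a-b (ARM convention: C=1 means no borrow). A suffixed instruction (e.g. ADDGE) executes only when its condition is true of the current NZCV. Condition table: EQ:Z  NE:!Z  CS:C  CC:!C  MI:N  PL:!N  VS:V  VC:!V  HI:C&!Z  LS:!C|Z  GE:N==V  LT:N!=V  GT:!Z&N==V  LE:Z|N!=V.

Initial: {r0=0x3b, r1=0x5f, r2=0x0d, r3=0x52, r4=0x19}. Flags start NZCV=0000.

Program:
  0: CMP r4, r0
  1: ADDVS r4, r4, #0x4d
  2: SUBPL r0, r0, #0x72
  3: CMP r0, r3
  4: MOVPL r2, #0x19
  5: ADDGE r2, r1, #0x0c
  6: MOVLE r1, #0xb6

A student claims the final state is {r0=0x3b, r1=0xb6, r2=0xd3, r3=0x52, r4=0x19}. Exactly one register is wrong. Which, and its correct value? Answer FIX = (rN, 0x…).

[0] flags=1000 → (cmp)
[1] flags=1000 VS?F → skip
[2] flags=1000 PL?F → skip
[3] flags=1000 → (cmp)
[4] flags=1000 PL?F → skip
[5] flags=1000 GE?F → skip
[6] flags=1000 LE?T → r1=0xb6

FIX = (r2, 0x0d)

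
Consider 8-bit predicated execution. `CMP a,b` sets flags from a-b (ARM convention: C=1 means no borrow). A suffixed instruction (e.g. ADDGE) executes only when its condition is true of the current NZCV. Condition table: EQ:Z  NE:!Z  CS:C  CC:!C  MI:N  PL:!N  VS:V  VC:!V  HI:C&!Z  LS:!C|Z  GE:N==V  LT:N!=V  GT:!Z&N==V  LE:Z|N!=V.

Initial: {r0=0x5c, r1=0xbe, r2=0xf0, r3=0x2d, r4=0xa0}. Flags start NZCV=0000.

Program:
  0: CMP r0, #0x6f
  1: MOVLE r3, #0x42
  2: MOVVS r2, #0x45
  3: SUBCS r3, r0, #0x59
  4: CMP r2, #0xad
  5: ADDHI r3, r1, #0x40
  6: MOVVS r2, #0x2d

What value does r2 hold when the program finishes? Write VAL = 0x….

VAL = 0xf0

[0] flags=1000 → (cmp)
[1] flags=1000 LE?T → r3=0x42
[2] flags=1000 VS?F → skip
[3] flags=1000 CS?F → skip
[4] flags=0010 → (cmp)
[5] flags=0010 HI?T → r3=0xfe
[6] flags=0010 VS?F → skip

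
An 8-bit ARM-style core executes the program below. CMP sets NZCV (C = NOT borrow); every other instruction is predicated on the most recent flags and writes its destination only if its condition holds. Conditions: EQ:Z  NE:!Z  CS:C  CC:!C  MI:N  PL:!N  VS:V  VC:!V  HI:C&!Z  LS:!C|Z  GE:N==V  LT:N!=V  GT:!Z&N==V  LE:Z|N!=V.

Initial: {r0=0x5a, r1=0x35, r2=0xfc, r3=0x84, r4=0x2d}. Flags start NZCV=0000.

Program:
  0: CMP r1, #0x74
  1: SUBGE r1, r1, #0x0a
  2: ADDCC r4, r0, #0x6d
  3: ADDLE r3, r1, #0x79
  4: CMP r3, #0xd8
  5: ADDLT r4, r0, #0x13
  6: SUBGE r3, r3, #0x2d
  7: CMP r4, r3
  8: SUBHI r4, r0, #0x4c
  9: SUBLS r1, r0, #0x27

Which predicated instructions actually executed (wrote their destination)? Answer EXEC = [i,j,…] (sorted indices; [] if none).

EXEC = [2,3,5,9]

0: ✓ CMP  NZCV=1000
1: · SUBGE
2: ✓ ADDCC  r4←0xc7
3: ✓ ADDLE  r3←0xae
4: ✓ CMP  NZCV=1000
5: ✓ ADDLT  r4←0x6d
6: · SUBGE
7: ✓ CMP  NZCV=1001
8: · SUBHI
9: ✓ SUBLS  r1←0x33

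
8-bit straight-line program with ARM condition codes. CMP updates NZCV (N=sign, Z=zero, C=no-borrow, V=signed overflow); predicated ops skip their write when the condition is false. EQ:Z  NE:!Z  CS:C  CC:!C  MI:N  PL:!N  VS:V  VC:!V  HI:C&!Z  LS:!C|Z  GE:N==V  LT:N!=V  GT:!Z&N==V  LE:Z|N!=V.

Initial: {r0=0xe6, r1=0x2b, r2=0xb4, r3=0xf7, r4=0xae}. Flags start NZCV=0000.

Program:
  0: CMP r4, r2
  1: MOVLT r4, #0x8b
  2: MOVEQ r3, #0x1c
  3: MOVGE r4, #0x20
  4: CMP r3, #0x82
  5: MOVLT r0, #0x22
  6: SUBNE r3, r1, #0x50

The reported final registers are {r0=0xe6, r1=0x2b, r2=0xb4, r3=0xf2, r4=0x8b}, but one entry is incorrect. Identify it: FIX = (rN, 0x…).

0: ✓ CMP  NZCV=1000
1: ✓ MOVLT  r4←0x8b
2: · MOVEQ
3: · MOVGE
4: ✓ CMP  NZCV=0010
5: · MOVLT
6: ✓ SUBNE  r3←0xdb

FIX = (r3, 0xdb)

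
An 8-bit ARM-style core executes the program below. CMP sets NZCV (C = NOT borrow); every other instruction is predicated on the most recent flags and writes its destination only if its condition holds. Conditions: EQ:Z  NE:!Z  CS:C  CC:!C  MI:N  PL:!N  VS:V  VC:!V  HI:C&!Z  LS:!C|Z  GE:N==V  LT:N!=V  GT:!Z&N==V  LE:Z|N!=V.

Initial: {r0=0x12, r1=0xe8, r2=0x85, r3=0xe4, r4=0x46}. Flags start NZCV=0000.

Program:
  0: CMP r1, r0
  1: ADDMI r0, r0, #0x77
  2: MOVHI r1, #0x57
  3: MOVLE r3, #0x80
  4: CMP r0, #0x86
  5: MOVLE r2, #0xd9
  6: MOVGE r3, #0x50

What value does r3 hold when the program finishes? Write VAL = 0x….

VAL = 0x50

0: ✓ CMP  NZCV=1010
1: ✓ ADDMI  r0←0x89
2: ✓ MOVHI  r1←0x57
3: ✓ MOVLE  r3←0x80
4: ✓ CMP  NZCV=0010
5: · MOVLE
6: ✓ MOVGE  r3←0x50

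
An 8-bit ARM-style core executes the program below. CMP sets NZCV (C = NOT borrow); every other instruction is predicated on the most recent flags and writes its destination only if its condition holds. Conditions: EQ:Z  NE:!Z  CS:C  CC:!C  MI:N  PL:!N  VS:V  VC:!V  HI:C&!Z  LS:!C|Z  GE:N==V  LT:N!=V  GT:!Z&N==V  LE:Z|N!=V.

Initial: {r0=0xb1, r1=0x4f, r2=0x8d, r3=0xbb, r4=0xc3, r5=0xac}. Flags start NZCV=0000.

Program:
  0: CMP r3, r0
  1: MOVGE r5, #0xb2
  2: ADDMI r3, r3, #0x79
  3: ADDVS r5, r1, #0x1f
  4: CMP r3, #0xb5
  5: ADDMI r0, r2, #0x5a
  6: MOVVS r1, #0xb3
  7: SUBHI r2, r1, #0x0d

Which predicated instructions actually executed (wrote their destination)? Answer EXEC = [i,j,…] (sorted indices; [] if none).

0: ✓ CMP  NZCV=0010
1: ✓ MOVGE  r5←0xb2
2: · ADDMI
3: · ADDVS
4: ✓ CMP  NZCV=0010
5: · ADDMI
6: · MOVVS
7: ✓ SUBHI  r2←0x42

EXEC = [1,7]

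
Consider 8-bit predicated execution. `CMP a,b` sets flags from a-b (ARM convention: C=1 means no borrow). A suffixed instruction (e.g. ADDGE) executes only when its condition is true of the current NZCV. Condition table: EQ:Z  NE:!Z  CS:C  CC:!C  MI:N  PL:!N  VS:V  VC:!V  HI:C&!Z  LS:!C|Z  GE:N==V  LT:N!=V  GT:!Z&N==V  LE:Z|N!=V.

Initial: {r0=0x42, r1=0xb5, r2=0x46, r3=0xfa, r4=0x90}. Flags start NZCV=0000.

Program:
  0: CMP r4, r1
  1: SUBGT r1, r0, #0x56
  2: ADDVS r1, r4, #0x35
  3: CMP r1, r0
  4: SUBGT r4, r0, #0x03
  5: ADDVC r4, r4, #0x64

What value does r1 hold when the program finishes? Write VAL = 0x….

VAL = 0xb5

[0] flags=1000 → (cmp)
[1] flags=1000 GT?F → skip
[2] flags=1000 VS?F → skip
[3] flags=0011 → (cmp)
[4] flags=0011 GT?F → skip
[5] flags=0011 VC?F → skip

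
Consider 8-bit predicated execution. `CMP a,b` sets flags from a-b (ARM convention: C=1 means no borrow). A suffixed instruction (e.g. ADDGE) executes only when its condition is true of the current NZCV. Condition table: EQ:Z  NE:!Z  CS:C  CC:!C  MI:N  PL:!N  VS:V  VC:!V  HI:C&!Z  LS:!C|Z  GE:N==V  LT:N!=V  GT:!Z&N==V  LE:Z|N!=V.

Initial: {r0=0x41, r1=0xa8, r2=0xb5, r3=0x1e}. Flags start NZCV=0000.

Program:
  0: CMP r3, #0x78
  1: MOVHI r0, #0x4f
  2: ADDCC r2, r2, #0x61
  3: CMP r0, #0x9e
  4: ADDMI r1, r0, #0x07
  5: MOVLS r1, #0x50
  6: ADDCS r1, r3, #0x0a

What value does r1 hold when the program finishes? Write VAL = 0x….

0: ✓ CMP  NZCV=1000
1: · MOVHI
2: ✓ ADDCC  r2←0x16
3: ✓ CMP  NZCV=1001
4: ✓ ADDMI  r1←0x48
5: ✓ MOVLS  r1←0x50
6: · ADDCS

VAL = 0x50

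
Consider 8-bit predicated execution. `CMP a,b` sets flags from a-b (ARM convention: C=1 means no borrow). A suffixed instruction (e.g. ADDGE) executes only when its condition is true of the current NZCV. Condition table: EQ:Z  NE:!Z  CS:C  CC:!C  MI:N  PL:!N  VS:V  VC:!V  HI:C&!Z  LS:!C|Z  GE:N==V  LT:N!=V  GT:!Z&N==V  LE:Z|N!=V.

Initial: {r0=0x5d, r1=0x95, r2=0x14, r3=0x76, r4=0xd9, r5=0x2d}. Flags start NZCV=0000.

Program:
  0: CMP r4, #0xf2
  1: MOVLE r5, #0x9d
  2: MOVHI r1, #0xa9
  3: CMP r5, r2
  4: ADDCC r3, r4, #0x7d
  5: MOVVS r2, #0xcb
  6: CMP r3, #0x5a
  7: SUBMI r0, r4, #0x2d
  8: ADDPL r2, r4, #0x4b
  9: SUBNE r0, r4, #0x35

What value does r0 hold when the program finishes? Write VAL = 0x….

VAL = 0xa4

[0] flags=1000 → (cmp)
[1] flags=1000 LE?T → r5=0x9d
[2] flags=1000 HI?F → skip
[3] flags=1010 → (cmp)
[4] flags=1010 CC?F → skip
[5] flags=1010 VS?F → skip
[6] flags=0010 → (cmp)
[7] flags=0010 MI?F → skip
[8] flags=0010 PL?T → r2=0x24
[9] flags=0010 NE?T → r0=0xa4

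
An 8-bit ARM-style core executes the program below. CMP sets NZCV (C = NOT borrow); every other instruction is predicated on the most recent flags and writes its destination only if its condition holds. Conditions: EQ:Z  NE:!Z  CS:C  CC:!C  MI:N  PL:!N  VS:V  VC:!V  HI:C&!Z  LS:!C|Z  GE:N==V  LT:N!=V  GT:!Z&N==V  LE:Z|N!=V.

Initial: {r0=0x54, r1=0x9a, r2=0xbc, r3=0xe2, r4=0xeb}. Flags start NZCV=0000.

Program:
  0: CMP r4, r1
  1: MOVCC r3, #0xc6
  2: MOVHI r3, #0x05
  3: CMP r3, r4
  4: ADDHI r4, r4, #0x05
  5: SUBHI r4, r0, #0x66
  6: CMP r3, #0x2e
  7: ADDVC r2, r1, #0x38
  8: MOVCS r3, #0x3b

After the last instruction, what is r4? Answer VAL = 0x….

VAL = 0xeb

[0] flags=0010 → (cmp)
[1] flags=0010 CC?F → skip
[2] flags=0010 HI?T → r3=0x05
[3] flags=0000 → (cmp)
[4] flags=0000 HI?F → skip
[5] flags=0000 HI?F → skip
[6] flags=1000 → (cmp)
[7] flags=1000 VC?T → r2=0xd2
[8] flags=1000 CS?F → skip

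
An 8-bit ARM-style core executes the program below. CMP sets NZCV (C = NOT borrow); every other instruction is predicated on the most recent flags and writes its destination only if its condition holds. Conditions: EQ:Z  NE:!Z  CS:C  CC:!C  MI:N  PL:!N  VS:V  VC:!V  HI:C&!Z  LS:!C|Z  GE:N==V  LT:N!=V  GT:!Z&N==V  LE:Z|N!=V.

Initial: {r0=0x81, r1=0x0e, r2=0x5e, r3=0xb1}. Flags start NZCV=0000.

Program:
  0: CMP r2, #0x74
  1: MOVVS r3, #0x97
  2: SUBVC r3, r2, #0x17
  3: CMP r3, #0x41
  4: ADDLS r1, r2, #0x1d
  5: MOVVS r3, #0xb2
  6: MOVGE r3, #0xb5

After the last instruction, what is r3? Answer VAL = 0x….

0: ✓ CMP  NZCV=1000
1: · MOVVS
2: ✓ SUBVC  r3←0x47
3: ✓ CMP  NZCV=0010
4: · ADDLS
5: · MOVVS
6: ✓ MOVGE  r3←0xb5

VAL = 0xb5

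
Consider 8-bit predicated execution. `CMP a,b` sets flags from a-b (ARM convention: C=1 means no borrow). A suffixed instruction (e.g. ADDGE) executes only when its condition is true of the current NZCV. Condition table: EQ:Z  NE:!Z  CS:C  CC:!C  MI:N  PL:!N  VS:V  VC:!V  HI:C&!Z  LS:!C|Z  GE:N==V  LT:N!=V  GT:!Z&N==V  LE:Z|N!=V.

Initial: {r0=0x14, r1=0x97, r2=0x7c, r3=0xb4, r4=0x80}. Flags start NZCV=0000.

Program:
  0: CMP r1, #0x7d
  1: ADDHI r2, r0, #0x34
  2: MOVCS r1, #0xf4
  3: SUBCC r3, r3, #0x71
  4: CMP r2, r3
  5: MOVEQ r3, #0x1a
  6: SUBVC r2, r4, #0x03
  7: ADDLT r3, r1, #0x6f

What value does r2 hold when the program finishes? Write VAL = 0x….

VAL = 0x48

[0] flags=0011 → (cmp)
[1] flags=0011 HI?T → r2=0x48
[2] flags=0011 CS?T → r1=0xf4
[3] flags=0011 CC?F → skip
[4] flags=1001 → (cmp)
[5] flags=1001 EQ?F → skip
[6] flags=1001 VC?F → skip
[7] flags=1001 LT?F → skip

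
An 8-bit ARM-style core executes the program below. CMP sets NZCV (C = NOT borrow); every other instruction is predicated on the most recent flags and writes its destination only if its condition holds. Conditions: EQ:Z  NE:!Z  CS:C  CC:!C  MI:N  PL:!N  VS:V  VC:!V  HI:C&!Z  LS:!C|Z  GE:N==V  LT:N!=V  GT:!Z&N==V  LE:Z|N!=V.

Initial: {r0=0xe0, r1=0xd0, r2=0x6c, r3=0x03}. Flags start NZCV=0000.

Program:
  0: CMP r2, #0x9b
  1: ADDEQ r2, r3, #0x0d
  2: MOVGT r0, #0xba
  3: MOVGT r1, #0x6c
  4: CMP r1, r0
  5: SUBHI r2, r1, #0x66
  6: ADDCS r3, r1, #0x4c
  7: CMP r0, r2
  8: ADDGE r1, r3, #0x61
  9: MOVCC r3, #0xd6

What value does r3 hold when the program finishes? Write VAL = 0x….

[0] flags=1001 → (cmp)
[1] flags=1001 EQ?F → skip
[2] flags=1001 GT?T → r0=0xba
[3] flags=1001 GT?T → r1=0x6c
[4] flags=1001 → (cmp)
[5] flags=1001 HI?F → skip
[6] flags=1001 CS?F → skip
[7] flags=0011 → (cmp)
[8] flags=0011 GE?F → skip
[9] flags=0011 CC?F → skip

VAL = 0x03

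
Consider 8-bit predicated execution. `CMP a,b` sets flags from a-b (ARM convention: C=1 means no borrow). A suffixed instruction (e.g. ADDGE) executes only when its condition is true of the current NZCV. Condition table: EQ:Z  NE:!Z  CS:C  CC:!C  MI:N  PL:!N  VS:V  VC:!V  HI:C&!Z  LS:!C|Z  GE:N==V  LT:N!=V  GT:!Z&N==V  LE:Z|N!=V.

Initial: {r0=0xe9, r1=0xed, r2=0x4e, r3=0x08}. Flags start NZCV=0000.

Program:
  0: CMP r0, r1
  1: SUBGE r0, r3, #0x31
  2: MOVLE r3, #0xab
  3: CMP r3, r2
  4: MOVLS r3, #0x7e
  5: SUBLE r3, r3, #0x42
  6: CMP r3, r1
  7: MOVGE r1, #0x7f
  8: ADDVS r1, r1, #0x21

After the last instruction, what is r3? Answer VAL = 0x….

0: ✓ CMP  NZCV=1000
1: · SUBGE
2: ✓ MOVLE  r3←0xab
3: ✓ CMP  NZCV=0011
4: · MOVLS
5: ✓ SUBLE  r3←0x69
6: ✓ CMP  NZCV=0000
7: ✓ MOVGE  r1←0x7f
8: · ADDVS

VAL = 0x69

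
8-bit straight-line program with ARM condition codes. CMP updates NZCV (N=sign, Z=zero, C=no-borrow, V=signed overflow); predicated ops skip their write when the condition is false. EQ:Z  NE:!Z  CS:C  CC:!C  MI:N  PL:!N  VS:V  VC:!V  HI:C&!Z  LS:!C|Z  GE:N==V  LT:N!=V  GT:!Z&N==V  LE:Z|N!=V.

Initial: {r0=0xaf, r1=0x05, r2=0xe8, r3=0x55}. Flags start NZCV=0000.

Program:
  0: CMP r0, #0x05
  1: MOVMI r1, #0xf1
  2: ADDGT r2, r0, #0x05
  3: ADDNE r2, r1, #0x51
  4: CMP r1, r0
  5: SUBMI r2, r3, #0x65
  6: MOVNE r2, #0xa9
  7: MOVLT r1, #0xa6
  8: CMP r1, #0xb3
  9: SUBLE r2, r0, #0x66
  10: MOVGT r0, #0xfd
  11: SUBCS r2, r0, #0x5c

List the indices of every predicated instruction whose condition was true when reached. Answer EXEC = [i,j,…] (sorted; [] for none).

EXEC = [1,3,6,10,11]

0: ✓ CMP  NZCV=1010
1: ✓ MOVMI  r1←0xf1
2: · ADDGT
3: ✓ ADDNE  r2←0x42
4: ✓ CMP  NZCV=0010
5: · SUBMI
6: ✓ MOVNE  r2←0xa9
7: · MOVLT
8: ✓ CMP  NZCV=0010
9: · SUBLE
10: ✓ MOVGT  r0←0xfd
11: ✓ SUBCS  r2←0xa1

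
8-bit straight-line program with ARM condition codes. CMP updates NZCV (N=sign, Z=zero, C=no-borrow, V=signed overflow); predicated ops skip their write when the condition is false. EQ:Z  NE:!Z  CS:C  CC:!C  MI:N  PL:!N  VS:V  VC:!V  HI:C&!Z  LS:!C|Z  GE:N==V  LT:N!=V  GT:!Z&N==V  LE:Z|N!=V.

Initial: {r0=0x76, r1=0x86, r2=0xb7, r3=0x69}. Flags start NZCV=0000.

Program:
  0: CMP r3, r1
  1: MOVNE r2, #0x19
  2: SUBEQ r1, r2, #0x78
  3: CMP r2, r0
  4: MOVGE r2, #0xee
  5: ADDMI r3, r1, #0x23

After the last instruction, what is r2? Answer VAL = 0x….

VAL = 0x19

0: ✓ CMP  NZCV=1001
1: ✓ MOVNE  r2←0x19
2: · SUBEQ
3: ✓ CMP  NZCV=1000
4: · MOVGE
5: ✓ ADDMI  r3←0xa9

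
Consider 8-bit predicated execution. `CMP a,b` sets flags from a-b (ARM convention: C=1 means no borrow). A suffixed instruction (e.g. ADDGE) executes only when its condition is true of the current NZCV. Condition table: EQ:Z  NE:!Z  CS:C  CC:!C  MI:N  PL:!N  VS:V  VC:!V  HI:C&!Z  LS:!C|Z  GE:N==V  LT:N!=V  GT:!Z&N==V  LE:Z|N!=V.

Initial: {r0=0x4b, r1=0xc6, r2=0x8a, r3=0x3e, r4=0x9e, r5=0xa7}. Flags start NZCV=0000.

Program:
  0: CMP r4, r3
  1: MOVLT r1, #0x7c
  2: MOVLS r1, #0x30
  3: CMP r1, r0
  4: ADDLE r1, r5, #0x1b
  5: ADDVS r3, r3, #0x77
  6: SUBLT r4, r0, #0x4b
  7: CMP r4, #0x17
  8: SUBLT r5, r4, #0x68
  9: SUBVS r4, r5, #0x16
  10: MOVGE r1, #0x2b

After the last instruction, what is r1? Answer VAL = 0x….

VAL = 0x7c

[0] flags=0011 → (cmp)
[1] flags=0011 LT?T → r1=0x7c
[2] flags=0011 LS?F → skip
[3] flags=0010 → (cmp)
[4] flags=0010 LE?F → skip
[5] flags=0010 VS?F → skip
[6] flags=0010 LT?F → skip
[7] flags=1010 → (cmp)
[8] flags=1010 LT?T → r5=0x36
[9] flags=1010 VS?F → skip
[10] flags=1010 GE?F → skip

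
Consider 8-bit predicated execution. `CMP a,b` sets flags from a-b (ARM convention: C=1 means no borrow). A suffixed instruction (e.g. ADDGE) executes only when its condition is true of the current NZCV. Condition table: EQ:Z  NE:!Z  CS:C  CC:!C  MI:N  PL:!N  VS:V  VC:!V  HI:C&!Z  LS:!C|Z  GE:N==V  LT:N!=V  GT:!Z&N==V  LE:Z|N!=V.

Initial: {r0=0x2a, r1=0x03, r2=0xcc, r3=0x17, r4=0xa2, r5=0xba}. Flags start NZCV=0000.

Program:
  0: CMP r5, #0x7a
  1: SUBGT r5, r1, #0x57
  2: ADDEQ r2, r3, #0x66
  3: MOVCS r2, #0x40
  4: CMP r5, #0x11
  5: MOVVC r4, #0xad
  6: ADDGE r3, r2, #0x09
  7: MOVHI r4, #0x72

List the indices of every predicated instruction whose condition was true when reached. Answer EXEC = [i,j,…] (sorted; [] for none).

EXEC = [3,5,7]

0: ✓ CMP  NZCV=0011
1: · SUBGT
2: · ADDEQ
3: ✓ MOVCS  r2←0x40
4: ✓ CMP  NZCV=1010
5: ✓ MOVVC  r4←0xad
6: · ADDGE
7: ✓ MOVHI  r4←0x72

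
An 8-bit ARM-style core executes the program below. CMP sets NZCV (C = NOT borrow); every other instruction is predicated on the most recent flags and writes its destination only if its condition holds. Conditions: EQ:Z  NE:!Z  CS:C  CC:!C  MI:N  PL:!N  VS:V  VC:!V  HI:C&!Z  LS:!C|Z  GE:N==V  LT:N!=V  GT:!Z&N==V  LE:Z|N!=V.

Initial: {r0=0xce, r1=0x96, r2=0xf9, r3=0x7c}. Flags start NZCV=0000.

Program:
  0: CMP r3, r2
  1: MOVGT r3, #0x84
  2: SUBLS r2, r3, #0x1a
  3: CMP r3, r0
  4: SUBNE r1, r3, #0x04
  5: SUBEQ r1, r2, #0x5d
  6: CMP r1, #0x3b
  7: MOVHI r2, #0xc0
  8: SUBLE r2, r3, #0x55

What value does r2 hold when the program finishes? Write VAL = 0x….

VAL = 0x2f

[0] flags=1001 → (cmp)
[1] flags=1001 GT?T → r3=0x84
[2] flags=1001 LS?T → r2=0x6a
[3] flags=1000 → (cmp)
[4] flags=1000 NE?T → r1=0x80
[5] flags=1000 EQ?F → skip
[6] flags=0011 → (cmp)
[7] flags=0011 HI?T → r2=0xc0
[8] flags=0011 LE?T → r2=0x2f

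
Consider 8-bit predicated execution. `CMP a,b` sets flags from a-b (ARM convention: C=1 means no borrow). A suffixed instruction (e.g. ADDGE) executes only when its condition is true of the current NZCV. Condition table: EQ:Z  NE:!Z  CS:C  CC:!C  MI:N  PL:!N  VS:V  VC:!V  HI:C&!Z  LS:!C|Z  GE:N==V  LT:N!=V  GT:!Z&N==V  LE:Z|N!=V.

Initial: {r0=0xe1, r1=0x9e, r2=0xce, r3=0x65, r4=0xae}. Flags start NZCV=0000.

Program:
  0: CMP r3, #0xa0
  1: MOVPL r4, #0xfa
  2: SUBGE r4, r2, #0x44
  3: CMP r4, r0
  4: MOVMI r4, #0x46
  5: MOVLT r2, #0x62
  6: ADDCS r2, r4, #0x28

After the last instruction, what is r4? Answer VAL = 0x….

[0] flags=1001 → (cmp)
[1] flags=1001 PL?F → skip
[2] flags=1001 GE?T → r4=0x8a
[3] flags=1000 → (cmp)
[4] flags=1000 MI?T → r4=0x46
[5] flags=1000 LT?T → r2=0x62
[6] flags=1000 CS?F → skip

VAL = 0x46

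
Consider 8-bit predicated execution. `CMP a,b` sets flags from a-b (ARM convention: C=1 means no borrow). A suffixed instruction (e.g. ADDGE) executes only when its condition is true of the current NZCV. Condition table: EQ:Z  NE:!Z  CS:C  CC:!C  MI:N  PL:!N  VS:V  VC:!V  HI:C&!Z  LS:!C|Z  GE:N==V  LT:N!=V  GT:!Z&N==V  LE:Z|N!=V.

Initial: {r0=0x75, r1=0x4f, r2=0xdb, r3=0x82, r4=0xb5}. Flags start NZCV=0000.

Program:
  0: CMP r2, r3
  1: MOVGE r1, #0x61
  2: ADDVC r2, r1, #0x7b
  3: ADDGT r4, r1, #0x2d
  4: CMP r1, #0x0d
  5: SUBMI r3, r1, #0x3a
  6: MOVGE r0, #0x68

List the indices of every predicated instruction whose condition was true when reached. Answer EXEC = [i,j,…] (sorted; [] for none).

EXEC = [1,2,3,6]

[0] flags=0010 → (cmp)
[1] flags=0010 GE?T → r1=0x61
[2] flags=0010 VC?T → r2=0xdc
[3] flags=0010 GT?T → r4=0x8e
[4] flags=0010 → (cmp)
[5] flags=0010 MI?F → skip
[6] flags=0010 GE?T → r0=0x68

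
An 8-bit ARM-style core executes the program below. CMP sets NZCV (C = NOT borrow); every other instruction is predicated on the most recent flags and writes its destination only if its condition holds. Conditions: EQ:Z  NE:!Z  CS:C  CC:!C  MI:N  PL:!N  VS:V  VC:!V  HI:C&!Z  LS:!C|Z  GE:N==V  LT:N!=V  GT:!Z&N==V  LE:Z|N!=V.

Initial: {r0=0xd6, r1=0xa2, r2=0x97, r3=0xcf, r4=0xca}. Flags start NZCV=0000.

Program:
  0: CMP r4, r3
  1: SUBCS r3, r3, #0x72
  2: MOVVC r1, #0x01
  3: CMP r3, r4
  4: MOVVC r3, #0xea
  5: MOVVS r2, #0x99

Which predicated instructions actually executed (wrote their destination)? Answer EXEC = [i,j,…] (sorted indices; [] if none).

0: ✓ CMP  NZCV=1000
1: · SUBCS
2: ✓ MOVVC  r1←0x01
3: ✓ CMP  NZCV=0010
4: ✓ MOVVC  r3←0xea
5: · MOVVS

EXEC = [2,4]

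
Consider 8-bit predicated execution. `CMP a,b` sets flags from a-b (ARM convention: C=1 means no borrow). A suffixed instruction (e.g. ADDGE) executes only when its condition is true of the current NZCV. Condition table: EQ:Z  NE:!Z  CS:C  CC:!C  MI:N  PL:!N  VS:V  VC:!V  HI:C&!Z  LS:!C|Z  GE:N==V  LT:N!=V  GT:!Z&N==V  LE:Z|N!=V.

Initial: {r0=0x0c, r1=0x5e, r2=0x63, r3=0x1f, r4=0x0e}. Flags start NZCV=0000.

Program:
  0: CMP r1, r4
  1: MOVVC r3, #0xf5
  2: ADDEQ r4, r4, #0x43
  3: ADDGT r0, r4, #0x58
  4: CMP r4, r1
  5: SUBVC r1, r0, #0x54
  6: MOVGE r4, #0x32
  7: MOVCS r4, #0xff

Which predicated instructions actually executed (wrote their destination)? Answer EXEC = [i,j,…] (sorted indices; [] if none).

EXEC = [1,3,5]

[0] flags=0010 → (cmp)
[1] flags=0010 VC?T → r3=0xf5
[2] flags=0010 EQ?F → skip
[3] flags=0010 GT?T → r0=0x66
[4] flags=1000 → (cmp)
[5] flags=1000 VC?T → r1=0x12
[6] flags=1000 GE?F → skip
[7] flags=1000 CS?F → skip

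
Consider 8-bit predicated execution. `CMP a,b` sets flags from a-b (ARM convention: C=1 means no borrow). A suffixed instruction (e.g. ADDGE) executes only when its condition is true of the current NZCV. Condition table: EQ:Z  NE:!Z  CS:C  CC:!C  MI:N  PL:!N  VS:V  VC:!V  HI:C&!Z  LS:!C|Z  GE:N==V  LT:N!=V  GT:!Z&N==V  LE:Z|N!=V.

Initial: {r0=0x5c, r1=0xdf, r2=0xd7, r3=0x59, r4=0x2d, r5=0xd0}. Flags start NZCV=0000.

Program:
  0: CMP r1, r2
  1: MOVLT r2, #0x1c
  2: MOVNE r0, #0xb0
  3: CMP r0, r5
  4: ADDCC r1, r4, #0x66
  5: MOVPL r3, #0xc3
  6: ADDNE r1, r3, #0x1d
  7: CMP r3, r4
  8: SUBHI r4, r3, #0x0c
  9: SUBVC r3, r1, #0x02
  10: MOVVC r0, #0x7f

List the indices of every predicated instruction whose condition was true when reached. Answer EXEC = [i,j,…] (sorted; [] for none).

0: ✓ CMP  NZCV=0010
1: · MOVLT
2: ✓ MOVNE  r0←0xb0
3: ✓ CMP  NZCV=1000
4: ✓ ADDCC  r1←0x93
5: · MOVPL
6: ✓ ADDNE  r1←0x76
7: ✓ CMP  NZCV=0010
8: ✓ SUBHI  r4←0x4d
9: ✓ SUBVC  r3←0x74
10: ✓ MOVVC  r0←0x7f

EXEC = [2,4,6,8,9,10]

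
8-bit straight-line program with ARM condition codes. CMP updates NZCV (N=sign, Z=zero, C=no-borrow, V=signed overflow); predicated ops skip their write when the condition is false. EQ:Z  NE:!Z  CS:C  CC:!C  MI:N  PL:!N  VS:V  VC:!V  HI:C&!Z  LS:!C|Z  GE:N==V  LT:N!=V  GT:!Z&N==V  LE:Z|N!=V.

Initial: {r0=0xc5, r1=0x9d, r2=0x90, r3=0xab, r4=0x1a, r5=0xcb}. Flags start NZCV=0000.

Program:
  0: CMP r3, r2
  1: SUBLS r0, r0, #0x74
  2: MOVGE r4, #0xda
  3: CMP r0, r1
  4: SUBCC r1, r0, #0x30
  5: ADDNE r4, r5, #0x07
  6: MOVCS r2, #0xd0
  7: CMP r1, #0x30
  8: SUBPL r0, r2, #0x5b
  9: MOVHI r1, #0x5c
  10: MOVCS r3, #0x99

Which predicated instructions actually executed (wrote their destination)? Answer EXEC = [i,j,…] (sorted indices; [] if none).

EXEC = [2,5,6,8,9,10]

[0] flags=0010 → (cmp)
[1] flags=0010 LS?F → skip
[2] flags=0010 GE?T → r4=0xda
[3] flags=0010 → (cmp)
[4] flags=0010 CC?F → skip
[5] flags=0010 NE?T → r4=0xd2
[6] flags=0010 CS?T → r2=0xd0
[7] flags=0011 → (cmp)
[8] flags=0011 PL?T → r0=0x75
[9] flags=0011 HI?T → r1=0x5c
[10] flags=0011 CS?T → r3=0x99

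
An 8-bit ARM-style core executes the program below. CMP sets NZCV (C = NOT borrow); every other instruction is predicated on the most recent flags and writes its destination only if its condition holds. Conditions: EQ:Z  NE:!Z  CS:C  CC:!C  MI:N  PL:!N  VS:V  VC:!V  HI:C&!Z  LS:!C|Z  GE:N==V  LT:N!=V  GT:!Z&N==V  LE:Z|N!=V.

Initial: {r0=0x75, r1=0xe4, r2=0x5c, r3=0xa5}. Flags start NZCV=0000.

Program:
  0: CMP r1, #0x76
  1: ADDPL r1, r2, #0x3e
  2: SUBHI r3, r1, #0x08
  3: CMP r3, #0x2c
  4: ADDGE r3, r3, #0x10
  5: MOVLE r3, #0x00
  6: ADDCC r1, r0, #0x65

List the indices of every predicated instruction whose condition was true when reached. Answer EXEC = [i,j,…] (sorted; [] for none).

[0] flags=0011 → (cmp)
[1] flags=0011 PL?T → r1=0x9a
[2] flags=0011 HI?T → r3=0x92
[3] flags=0011 → (cmp)
[4] flags=0011 GE?F → skip
[5] flags=0011 LE?T → r3=0x00
[6] flags=0011 CC?F → skip

EXEC = [1,2,5]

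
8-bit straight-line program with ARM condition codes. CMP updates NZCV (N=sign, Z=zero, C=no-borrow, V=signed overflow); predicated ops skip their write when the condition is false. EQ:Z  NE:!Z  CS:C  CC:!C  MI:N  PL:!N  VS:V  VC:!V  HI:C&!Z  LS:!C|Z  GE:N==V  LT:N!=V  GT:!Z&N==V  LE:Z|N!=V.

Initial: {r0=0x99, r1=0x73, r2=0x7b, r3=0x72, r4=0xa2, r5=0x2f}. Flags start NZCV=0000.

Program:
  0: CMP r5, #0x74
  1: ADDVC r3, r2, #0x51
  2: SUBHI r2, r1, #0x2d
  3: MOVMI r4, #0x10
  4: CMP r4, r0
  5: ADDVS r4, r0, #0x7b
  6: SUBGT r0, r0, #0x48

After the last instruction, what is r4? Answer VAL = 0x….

VAL = 0x10

[0] flags=1000 → (cmp)
[1] flags=1000 VC?T → r3=0xcc
[2] flags=1000 HI?F → skip
[3] flags=1000 MI?T → r4=0x10
[4] flags=0000 → (cmp)
[5] flags=0000 VS?F → skip
[6] flags=0000 GT?T → r0=0x51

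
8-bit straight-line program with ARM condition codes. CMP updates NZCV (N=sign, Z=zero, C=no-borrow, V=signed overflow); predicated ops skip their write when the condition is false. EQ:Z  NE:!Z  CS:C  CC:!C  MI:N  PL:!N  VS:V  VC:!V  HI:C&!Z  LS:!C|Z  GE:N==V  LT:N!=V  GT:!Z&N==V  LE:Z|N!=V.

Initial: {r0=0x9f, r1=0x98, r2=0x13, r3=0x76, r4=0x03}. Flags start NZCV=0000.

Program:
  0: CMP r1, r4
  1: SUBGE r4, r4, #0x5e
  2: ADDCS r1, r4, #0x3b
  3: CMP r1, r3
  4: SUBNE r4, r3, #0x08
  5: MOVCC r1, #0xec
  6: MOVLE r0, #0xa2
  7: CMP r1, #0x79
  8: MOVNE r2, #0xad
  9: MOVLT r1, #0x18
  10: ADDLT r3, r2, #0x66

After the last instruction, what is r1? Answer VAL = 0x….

VAL = 0x18

0: ✓ CMP  NZCV=1010
1: · SUBGE
2: ✓ ADDCS  r1←0x3e
3: ✓ CMP  NZCV=1000
4: ✓ SUBNE  r4←0x6e
5: ✓ MOVCC  r1←0xec
6: ✓ MOVLE  r0←0xa2
7: ✓ CMP  NZCV=0011
8: ✓ MOVNE  r2←0xad
9: ✓ MOVLT  r1←0x18
10: ✓ ADDLT  r3←0x13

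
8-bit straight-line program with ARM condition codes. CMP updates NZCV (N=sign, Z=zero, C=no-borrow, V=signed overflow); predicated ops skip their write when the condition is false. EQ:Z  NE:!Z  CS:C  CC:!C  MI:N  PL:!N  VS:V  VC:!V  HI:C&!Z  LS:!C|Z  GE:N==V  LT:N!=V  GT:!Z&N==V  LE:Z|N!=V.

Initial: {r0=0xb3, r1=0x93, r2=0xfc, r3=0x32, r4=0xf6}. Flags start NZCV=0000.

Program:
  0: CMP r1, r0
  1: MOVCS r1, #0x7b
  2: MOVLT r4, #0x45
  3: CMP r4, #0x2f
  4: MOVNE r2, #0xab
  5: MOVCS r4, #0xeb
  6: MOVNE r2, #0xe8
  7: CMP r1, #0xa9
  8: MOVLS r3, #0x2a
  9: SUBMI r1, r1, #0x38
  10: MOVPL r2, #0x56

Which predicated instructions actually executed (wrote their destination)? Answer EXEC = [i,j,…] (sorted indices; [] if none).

EXEC = [2,4,5,6,8,9]

0: ✓ CMP  NZCV=1000
1: · MOVCS
2: ✓ MOVLT  r4←0x45
3: ✓ CMP  NZCV=0010
4: ✓ MOVNE  r2←0xab
5: ✓ MOVCS  r4←0xeb
6: ✓ MOVNE  r2←0xe8
7: ✓ CMP  NZCV=1000
8: ✓ MOVLS  r3←0x2a
9: ✓ SUBMI  r1←0x5b
10: · MOVPL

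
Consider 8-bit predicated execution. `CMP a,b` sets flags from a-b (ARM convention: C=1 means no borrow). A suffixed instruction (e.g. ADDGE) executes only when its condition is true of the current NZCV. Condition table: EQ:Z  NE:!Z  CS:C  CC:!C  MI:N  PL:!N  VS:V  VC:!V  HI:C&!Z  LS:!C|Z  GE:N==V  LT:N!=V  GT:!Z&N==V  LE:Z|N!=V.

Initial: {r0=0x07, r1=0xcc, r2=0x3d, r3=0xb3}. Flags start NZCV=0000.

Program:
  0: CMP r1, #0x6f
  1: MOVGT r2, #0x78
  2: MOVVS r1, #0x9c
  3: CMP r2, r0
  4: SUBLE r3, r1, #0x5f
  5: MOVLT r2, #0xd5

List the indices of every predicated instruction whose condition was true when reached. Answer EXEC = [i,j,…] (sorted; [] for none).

0: ✓ CMP  NZCV=0011
1: · MOVGT
2: ✓ MOVVS  r1←0x9c
3: ✓ CMP  NZCV=0010
4: · SUBLE
5: · MOVLT

EXEC = [2]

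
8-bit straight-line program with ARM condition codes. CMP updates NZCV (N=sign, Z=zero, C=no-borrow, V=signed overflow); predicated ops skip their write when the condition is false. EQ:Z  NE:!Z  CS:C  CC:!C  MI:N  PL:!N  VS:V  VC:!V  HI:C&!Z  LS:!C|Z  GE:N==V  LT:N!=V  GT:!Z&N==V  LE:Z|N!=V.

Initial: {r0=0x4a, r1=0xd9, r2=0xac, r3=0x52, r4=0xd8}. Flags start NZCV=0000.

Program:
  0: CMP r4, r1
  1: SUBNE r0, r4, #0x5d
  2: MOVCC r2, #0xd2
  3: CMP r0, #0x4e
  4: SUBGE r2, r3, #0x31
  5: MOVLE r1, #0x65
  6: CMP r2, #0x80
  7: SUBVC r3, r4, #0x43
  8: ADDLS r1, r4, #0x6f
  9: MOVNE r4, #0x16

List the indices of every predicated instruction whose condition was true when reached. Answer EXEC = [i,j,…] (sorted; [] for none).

0: ✓ CMP  NZCV=1000
1: ✓ SUBNE  r0←0x7b
2: ✓ MOVCC  r2←0xd2
3: ✓ CMP  NZCV=0010
4: ✓ SUBGE  r2←0x21
5: · MOVLE
6: ✓ CMP  NZCV=1001
7: · SUBVC
8: ✓ ADDLS  r1←0x47
9: ✓ MOVNE  r4←0x16

EXEC = [1,2,4,8,9]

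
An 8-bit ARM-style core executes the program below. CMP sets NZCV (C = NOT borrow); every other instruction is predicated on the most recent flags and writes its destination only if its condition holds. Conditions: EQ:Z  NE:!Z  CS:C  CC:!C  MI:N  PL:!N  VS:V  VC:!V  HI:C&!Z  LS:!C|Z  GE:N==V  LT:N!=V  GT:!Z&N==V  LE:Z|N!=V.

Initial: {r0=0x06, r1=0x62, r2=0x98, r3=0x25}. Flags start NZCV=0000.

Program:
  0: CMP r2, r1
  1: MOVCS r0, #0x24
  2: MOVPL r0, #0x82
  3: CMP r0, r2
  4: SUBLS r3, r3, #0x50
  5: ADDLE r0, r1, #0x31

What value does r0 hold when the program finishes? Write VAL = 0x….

[0] flags=0011 → (cmp)
[1] flags=0011 CS?T → r0=0x24
[2] flags=0011 PL?T → r0=0x82
[3] flags=1000 → (cmp)
[4] flags=1000 LS?T → r3=0xd5
[5] flags=1000 LE?T → r0=0x93

VAL = 0x93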